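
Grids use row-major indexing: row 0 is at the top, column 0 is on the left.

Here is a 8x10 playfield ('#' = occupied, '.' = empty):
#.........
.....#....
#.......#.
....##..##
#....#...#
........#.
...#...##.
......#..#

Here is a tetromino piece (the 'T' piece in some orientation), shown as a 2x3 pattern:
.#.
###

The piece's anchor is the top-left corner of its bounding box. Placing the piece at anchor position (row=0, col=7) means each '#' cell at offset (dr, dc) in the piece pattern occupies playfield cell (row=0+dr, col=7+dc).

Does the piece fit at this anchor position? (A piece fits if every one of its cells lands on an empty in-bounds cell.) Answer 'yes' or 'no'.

Check each piece cell at anchor (0, 7):
  offset (0,1) -> (0,8): empty -> OK
  offset (1,0) -> (1,7): empty -> OK
  offset (1,1) -> (1,8): empty -> OK
  offset (1,2) -> (1,9): empty -> OK
All cells valid: yes

Answer: yes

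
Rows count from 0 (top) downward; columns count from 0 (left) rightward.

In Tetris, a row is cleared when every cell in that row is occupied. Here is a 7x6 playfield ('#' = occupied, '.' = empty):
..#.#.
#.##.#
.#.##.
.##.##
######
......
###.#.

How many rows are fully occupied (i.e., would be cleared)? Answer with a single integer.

Answer: 1

Derivation:
Check each row:
  row 0: 4 empty cells -> not full
  row 1: 2 empty cells -> not full
  row 2: 3 empty cells -> not full
  row 3: 2 empty cells -> not full
  row 4: 0 empty cells -> FULL (clear)
  row 5: 6 empty cells -> not full
  row 6: 2 empty cells -> not full
Total rows cleared: 1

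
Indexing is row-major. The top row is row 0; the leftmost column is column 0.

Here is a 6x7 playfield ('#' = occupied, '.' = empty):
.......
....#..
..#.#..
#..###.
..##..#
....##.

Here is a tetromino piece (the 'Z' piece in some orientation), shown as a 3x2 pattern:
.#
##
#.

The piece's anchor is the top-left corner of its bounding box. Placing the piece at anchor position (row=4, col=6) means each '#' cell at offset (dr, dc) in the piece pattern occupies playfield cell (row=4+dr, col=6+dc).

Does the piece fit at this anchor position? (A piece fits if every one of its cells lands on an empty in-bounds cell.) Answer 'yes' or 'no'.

Check each piece cell at anchor (4, 6):
  offset (0,1) -> (4,7): out of bounds -> FAIL
  offset (1,0) -> (5,6): empty -> OK
  offset (1,1) -> (5,7): out of bounds -> FAIL
  offset (2,0) -> (6,6): out of bounds -> FAIL
All cells valid: no

Answer: no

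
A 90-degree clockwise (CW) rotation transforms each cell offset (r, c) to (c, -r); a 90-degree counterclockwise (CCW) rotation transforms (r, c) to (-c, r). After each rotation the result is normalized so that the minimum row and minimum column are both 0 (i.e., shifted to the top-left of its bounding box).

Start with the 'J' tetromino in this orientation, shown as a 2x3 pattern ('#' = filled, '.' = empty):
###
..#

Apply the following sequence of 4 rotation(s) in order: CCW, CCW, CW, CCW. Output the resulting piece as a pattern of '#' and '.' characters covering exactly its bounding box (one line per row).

Answer: #..
###

Derivation:
Start:
###
..#
After rotation 1 (CCW):
##
#.
#.
After rotation 2 (CCW):
#..
###
After rotation 3 (CW):
##
#.
#.
After rotation 4 (CCW):
#..
###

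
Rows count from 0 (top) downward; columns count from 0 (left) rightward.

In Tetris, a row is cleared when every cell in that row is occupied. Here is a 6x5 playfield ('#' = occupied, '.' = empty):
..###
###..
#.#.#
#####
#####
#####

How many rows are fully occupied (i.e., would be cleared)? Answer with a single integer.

Check each row:
  row 0: 2 empty cells -> not full
  row 1: 2 empty cells -> not full
  row 2: 2 empty cells -> not full
  row 3: 0 empty cells -> FULL (clear)
  row 4: 0 empty cells -> FULL (clear)
  row 5: 0 empty cells -> FULL (clear)
Total rows cleared: 3

Answer: 3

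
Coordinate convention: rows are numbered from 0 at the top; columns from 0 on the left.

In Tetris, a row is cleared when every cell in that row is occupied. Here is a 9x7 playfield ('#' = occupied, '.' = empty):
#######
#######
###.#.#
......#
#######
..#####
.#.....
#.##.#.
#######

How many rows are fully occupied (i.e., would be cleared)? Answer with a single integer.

Answer: 4

Derivation:
Check each row:
  row 0: 0 empty cells -> FULL (clear)
  row 1: 0 empty cells -> FULL (clear)
  row 2: 2 empty cells -> not full
  row 3: 6 empty cells -> not full
  row 4: 0 empty cells -> FULL (clear)
  row 5: 2 empty cells -> not full
  row 6: 6 empty cells -> not full
  row 7: 3 empty cells -> not full
  row 8: 0 empty cells -> FULL (clear)
Total rows cleared: 4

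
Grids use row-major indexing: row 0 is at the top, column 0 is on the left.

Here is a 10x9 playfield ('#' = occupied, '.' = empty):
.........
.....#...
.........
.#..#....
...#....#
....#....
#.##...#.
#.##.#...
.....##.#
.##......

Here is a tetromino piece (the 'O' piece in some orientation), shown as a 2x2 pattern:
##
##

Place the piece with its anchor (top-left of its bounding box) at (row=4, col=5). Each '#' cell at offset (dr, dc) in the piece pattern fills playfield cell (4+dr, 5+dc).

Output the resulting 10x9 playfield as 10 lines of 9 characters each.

Answer: .........
.....#...
.........
.#..#....
...#.##.#
....###..
#.##...#.
#.##.#...
.....##.#
.##......

Derivation:
Fill (4+0,5+0) = (4,5)
Fill (4+0,5+1) = (4,6)
Fill (4+1,5+0) = (5,5)
Fill (4+1,5+1) = (5,6)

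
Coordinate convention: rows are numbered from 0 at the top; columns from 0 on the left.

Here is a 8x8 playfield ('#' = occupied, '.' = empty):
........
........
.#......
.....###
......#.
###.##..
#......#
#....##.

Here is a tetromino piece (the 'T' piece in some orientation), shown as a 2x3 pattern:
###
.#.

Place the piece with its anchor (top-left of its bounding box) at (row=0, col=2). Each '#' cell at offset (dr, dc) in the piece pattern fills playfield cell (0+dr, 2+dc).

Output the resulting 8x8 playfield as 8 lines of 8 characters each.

Answer: ..###...
...#....
.#......
.....###
......#.
###.##..
#......#
#....##.

Derivation:
Fill (0+0,2+0) = (0,2)
Fill (0+0,2+1) = (0,3)
Fill (0+0,2+2) = (0,4)
Fill (0+1,2+1) = (1,3)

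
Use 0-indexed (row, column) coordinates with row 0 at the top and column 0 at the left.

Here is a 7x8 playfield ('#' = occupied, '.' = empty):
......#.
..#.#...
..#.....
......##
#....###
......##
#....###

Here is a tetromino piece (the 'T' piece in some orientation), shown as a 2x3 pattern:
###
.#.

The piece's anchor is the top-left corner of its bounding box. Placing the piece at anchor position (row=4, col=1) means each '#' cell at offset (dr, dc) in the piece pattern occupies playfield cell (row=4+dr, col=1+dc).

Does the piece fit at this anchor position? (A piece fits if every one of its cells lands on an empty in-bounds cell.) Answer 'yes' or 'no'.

Check each piece cell at anchor (4, 1):
  offset (0,0) -> (4,1): empty -> OK
  offset (0,1) -> (4,2): empty -> OK
  offset (0,2) -> (4,3): empty -> OK
  offset (1,1) -> (5,2): empty -> OK
All cells valid: yes

Answer: yes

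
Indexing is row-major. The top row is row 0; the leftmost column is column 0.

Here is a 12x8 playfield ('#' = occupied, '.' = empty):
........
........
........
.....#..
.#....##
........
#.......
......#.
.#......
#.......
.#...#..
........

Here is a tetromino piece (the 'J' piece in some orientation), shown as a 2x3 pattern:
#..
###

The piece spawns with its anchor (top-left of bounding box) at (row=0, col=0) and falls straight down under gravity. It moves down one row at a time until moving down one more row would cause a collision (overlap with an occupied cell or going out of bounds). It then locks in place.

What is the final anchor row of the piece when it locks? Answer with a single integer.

Spawn at (row=0, col=0). Try each row:
  row 0: fits
  row 1: fits
  row 2: fits
  row 3: blocked -> lock at row 2

Answer: 2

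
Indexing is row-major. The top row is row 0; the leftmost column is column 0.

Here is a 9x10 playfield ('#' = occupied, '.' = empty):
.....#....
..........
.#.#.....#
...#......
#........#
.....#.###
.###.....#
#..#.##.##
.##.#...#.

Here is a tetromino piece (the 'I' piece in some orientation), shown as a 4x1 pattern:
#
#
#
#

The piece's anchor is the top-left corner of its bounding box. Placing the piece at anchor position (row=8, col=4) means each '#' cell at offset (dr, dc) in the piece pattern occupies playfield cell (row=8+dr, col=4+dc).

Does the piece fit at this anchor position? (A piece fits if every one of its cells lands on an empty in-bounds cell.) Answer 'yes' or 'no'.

Answer: no

Derivation:
Check each piece cell at anchor (8, 4):
  offset (0,0) -> (8,4): occupied ('#') -> FAIL
  offset (1,0) -> (9,4): out of bounds -> FAIL
  offset (2,0) -> (10,4): out of bounds -> FAIL
  offset (3,0) -> (11,4): out of bounds -> FAIL
All cells valid: no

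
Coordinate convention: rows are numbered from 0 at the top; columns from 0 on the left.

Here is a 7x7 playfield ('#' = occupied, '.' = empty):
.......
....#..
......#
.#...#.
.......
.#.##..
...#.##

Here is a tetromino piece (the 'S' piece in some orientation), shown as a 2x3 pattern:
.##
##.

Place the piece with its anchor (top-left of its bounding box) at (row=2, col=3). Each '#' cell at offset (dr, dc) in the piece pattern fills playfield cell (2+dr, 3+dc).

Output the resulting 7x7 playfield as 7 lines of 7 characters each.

Answer: .......
....#..
....###
.#.###.
.......
.#.##..
...#.##

Derivation:
Fill (2+0,3+1) = (2,4)
Fill (2+0,3+2) = (2,5)
Fill (2+1,3+0) = (3,3)
Fill (2+1,3+1) = (3,4)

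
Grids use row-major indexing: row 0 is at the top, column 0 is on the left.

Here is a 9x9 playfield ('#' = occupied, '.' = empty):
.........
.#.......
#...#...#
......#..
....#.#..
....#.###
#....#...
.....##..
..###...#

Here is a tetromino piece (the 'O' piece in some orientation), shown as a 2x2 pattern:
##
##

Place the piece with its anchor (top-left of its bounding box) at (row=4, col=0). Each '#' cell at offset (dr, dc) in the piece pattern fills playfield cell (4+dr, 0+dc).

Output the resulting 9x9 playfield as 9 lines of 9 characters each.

Fill (4+0,0+0) = (4,0)
Fill (4+0,0+1) = (4,1)
Fill (4+1,0+0) = (5,0)
Fill (4+1,0+1) = (5,1)

Answer: .........
.#.......
#...#...#
......#..
##..#.#..
##..#.###
#....#...
.....##..
..###...#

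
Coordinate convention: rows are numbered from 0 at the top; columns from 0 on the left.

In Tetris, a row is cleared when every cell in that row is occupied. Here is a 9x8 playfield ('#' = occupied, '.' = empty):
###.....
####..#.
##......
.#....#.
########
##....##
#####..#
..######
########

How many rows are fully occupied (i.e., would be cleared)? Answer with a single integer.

Answer: 2

Derivation:
Check each row:
  row 0: 5 empty cells -> not full
  row 1: 3 empty cells -> not full
  row 2: 6 empty cells -> not full
  row 3: 6 empty cells -> not full
  row 4: 0 empty cells -> FULL (clear)
  row 5: 4 empty cells -> not full
  row 6: 2 empty cells -> not full
  row 7: 2 empty cells -> not full
  row 8: 0 empty cells -> FULL (clear)
Total rows cleared: 2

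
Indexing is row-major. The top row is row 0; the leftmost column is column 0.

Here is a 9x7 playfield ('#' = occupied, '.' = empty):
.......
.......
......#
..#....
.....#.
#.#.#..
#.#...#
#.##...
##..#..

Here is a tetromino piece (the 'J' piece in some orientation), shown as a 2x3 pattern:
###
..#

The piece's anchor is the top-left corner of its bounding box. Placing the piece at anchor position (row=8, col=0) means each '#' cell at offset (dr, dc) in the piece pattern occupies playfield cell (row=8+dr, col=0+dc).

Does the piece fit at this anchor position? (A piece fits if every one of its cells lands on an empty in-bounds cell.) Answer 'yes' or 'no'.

Check each piece cell at anchor (8, 0):
  offset (0,0) -> (8,0): occupied ('#') -> FAIL
  offset (0,1) -> (8,1): occupied ('#') -> FAIL
  offset (0,2) -> (8,2): empty -> OK
  offset (1,2) -> (9,2): out of bounds -> FAIL
All cells valid: no

Answer: no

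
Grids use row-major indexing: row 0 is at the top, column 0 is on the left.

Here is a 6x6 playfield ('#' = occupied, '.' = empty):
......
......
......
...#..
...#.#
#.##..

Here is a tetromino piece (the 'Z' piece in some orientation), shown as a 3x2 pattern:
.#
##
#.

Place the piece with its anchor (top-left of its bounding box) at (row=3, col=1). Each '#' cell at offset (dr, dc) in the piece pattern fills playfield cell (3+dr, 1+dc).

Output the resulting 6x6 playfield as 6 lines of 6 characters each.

Fill (3+0,1+1) = (3,2)
Fill (3+1,1+0) = (4,1)
Fill (3+1,1+1) = (4,2)
Fill (3+2,1+0) = (5,1)

Answer: ......
......
......
..##..
.###.#
####..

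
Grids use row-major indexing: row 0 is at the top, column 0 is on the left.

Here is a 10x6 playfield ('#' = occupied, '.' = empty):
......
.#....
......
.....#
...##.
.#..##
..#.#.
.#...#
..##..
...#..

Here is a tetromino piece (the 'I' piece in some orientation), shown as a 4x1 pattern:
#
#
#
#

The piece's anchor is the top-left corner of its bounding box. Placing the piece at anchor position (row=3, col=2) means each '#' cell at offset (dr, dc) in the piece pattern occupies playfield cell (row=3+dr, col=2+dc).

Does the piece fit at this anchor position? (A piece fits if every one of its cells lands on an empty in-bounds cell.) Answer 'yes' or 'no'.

Check each piece cell at anchor (3, 2):
  offset (0,0) -> (3,2): empty -> OK
  offset (1,0) -> (4,2): empty -> OK
  offset (2,0) -> (5,2): empty -> OK
  offset (3,0) -> (6,2): occupied ('#') -> FAIL
All cells valid: no

Answer: no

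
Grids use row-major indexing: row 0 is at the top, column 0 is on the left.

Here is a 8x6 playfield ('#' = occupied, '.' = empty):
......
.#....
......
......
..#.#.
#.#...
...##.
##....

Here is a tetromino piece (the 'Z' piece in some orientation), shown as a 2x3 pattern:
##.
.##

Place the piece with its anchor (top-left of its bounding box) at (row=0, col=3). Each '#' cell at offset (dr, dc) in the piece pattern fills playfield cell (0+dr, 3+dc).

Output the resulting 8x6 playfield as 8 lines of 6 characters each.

Fill (0+0,3+0) = (0,3)
Fill (0+0,3+1) = (0,4)
Fill (0+1,3+1) = (1,4)
Fill (0+1,3+2) = (1,5)

Answer: ...##.
.#..##
......
......
..#.#.
#.#...
...##.
##....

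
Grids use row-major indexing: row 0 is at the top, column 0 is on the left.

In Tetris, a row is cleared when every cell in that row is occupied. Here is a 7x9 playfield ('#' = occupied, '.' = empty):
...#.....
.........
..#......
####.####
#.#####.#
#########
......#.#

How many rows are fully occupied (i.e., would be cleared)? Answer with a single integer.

Check each row:
  row 0: 8 empty cells -> not full
  row 1: 9 empty cells -> not full
  row 2: 8 empty cells -> not full
  row 3: 1 empty cell -> not full
  row 4: 2 empty cells -> not full
  row 5: 0 empty cells -> FULL (clear)
  row 6: 7 empty cells -> not full
Total rows cleared: 1

Answer: 1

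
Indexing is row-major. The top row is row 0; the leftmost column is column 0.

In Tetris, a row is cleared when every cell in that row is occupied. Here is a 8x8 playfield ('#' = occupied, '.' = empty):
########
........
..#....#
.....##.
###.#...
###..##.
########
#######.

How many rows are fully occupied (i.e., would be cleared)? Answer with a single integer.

Check each row:
  row 0: 0 empty cells -> FULL (clear)
  row 1: 8 empty cells -> not full
  row 2: 6 empty cells -> not full
  row 3: 6 empty cells -> not full
  row 4: 4 empty cells -> not full
  row 5: 3 empty cells -> not full
  row 6: 0 empty cells -> FULL (clear)
  row 7: 1 empty cell -> not full
Total rows cleared: 2

Answer: 2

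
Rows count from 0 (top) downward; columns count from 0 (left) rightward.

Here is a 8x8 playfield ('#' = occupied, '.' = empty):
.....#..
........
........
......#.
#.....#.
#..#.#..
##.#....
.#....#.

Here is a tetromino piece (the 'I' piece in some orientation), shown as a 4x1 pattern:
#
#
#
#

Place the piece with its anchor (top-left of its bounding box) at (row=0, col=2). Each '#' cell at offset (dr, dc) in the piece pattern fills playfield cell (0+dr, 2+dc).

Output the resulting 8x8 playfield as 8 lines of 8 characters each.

Answer: ..#..#..
..#.....
..#.....
..#...#.
#.....#.
#..#.#..
##.#....
.#....#.

Derivation:
Fill (0+0,2+0) = (0,2)
Fill (0+1,2+0) = (1,2)
Fill (0+2,2+0) = (2,2)
Fill (0+3,2+0) = (3,2)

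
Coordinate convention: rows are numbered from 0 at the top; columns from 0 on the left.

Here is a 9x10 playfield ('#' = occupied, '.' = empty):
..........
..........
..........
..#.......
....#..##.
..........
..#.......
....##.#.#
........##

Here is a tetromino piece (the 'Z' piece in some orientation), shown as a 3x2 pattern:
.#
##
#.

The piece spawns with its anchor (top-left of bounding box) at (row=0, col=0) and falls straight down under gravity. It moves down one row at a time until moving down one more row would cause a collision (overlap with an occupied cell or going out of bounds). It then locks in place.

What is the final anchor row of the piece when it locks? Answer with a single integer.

Spawn at (row=0, col=0). Try each row:
  row 0: fits
  row 1: fits
  row 2: fits
  row 3: fits
  row 4: fits
  row 5: fits
  row 6: fits
  row 7: blocked -> lock at row 6

Answer: 6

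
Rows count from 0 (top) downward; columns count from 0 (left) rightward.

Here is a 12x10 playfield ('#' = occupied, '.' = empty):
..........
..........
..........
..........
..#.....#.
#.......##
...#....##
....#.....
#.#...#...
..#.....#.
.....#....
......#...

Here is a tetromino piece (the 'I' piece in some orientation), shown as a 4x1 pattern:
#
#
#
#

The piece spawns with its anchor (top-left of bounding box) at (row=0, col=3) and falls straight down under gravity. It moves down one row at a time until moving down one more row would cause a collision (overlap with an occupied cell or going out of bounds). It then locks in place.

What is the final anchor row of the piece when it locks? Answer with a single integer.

Answer: 2

Derivation:
Spawn at (row=0, col=3). Try each row:
  row 0: fits
  row 1: fits
  row 2: fits
  row 3: blocked -> lock at row 2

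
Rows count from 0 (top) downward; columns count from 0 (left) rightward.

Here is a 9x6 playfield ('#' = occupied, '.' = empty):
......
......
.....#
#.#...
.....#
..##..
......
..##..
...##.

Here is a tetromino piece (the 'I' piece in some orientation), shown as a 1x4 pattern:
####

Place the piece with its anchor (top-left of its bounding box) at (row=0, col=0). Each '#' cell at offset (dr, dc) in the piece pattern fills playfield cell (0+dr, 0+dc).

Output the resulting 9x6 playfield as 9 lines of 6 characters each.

Fill (0+0,0+0) = (0,0)
Fill (0+0,0+1) = (0,1)
Fill (0+0,0+2) = (0,2)
Fill (0+0,0+3) = (0,3)

Answer: ####..
......
.....#
#.#...
.....#
..##..
......
..##..
...##.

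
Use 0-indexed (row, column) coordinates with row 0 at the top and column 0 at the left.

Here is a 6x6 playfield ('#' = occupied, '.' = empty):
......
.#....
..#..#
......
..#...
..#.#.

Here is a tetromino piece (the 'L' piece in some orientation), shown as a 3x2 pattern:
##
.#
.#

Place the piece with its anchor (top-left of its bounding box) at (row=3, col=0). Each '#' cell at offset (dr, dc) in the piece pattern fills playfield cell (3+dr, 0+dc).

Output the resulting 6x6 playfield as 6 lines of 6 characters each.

Answer: ......
.#....
..#..#
##....
.##...
.##.#.

Derivation:
Fill (3+0,0+0) = (3,0)
Fill (3+0,0+1) = (3,1)
Fill (3+1,0+1) = (4,1)
Fill (3+2,0+1) = (5,1)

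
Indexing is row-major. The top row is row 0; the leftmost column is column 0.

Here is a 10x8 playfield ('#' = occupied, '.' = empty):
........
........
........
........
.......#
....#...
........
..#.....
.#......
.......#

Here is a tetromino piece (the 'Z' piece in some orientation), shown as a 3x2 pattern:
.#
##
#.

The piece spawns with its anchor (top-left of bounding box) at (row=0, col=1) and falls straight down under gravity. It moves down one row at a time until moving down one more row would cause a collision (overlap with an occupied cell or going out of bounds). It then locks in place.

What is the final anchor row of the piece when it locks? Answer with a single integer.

Spawn at (row=0, col=1). Try each row:
  row 0: fits
  row 1: fits
  row 2: fits
  row 3: fits
  row 4: fits
  row 5: fits
  row 6: blocked -> lock at row 5

Answer: 5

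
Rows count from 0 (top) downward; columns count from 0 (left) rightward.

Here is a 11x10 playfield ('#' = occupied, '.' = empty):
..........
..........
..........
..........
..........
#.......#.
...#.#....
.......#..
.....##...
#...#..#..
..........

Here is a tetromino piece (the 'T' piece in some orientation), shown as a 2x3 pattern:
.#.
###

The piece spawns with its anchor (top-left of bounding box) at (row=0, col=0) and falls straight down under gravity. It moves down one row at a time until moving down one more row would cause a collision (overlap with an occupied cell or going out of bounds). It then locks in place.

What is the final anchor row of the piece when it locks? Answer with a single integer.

Answer: 3

Derivation:
Spawn at (row=0, col=0). Try each row:
  row 0: fits
  row 1: fits
  row 2: fits
  row 3: fits
  row 4: blocked -> lock at row 3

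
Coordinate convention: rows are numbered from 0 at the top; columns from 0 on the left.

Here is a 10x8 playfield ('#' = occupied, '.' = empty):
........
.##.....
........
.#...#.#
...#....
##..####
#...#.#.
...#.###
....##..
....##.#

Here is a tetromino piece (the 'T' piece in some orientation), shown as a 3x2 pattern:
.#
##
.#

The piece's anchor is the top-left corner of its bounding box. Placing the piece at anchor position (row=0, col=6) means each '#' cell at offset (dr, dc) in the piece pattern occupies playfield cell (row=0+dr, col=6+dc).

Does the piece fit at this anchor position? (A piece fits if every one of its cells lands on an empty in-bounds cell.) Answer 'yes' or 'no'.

Answer: yes

Derivation:
Check each piece cell at anchor (0, 6):
  offset (0,1) -> (0,7): empty -> OK
  offset (1,0) -> (1,6): empty -> OK
  offset (1,1) -> (1,7): empty -> OK
  offset (2,1) -> (2,7): empty -> OK
All cells valid: yes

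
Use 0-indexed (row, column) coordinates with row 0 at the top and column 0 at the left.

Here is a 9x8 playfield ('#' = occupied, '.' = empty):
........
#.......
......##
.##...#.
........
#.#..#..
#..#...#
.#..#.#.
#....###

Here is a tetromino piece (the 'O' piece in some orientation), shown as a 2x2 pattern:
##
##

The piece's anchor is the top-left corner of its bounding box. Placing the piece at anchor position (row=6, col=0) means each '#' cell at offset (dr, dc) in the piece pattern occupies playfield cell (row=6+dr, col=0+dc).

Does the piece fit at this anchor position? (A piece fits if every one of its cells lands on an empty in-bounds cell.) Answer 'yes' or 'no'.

Answer: no

Derivation:
Check each piece cell at anchor (6, 0):
  offset (0,0) -> (6,0): occupied ('#') -> FAIL
  offset (0,1) -> (6,1): empty -> OK
  offset (1,0) -> (7,0): empty -> OK
  offset (1,1) -> (7,1): occupied ('#') -> FAIL
All cells valid: no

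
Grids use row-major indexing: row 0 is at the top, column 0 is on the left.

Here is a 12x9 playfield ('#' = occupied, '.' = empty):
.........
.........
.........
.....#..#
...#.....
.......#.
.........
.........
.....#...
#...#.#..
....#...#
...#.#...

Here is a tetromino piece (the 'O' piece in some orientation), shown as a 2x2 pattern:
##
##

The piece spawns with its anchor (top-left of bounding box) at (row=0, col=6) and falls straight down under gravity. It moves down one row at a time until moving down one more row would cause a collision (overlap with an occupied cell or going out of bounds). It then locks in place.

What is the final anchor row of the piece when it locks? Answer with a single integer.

Spawn at (row=0, col=6). Try each row:
  row 0: fits
  row 1: fits
  row 2: fits
  row 3: fits
  row 4: blocked -> lock at row 3

Answer: 3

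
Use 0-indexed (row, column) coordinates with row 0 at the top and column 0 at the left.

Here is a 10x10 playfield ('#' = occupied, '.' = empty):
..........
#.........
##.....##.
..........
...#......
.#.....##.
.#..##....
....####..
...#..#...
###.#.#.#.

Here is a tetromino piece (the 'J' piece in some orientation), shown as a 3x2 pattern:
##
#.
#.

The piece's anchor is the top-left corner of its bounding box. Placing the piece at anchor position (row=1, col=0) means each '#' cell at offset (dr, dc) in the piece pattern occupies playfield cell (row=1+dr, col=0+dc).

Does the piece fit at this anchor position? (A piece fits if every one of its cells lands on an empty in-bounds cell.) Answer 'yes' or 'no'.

Check each piece cell at anchor (1, 0):
  offset (0,0) -> (1,0): occupied ('#') -> FAIL
  offset (0,1) -> (1,1): empty -> OK
  offset (1,0) -> (2,0): occupied ('#') -> FAIL
  offset (2,0) -> (3,0): empty -> OK
All cells valid: no

Answer: no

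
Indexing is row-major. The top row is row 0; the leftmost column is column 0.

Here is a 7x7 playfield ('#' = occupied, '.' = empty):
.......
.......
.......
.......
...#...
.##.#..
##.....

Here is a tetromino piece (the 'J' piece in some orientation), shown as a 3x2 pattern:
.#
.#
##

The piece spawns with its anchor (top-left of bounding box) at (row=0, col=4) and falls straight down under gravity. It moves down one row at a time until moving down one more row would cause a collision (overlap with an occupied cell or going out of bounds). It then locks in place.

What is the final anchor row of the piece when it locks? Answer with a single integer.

Answer: 2

Derivation:
Spawn at (row=0, col=4). Try each row:
  row 0: fits
  row 1: fits
  row 2: fits
  row 3: blocked -> lock at row 2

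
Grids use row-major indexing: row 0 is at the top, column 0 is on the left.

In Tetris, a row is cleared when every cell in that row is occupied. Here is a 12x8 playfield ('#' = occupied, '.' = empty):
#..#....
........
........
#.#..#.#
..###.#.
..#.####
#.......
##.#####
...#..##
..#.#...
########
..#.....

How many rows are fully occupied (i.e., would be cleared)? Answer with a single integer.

Check each row:
  row 0: 6 empty cells -> not full
  row 1: 8 empty cells -> not full
  row 2: 8 empty cells -> not full
  row 3: 4 empty cells -> not full
  row 4: 4 empty cells -> not full
  row 5: 3 empty cells -> not full
  row 6: 7 empty cells -> not full
  row 7: 1 empty cell -> not full
  row 8: 5 empty cells -> not full
  row 9: 6 empty cells -> not full
  row 10: 0 empty cells -> FULL (clear)
  row 11: 7 empty cells -> not full
Total rows cleared: 1

Answer: 1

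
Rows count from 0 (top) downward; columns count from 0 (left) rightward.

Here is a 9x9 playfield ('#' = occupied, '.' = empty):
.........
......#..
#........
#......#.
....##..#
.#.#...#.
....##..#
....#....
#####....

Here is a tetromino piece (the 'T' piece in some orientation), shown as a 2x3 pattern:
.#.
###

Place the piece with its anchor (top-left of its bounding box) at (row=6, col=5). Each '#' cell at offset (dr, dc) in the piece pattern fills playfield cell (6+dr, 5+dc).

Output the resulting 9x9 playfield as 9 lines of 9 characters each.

Fill (6+0,5+1) = (6,6)
Fill (6+1,5+0) = (7,5)
Fill (6+1,5+1) = (7,6)
Fill (6+1,5+2) = (7,7)

Answer: .........
......#..
#........
#......#.
....##..#
.#.#...#.
....###.#
....####.
#####....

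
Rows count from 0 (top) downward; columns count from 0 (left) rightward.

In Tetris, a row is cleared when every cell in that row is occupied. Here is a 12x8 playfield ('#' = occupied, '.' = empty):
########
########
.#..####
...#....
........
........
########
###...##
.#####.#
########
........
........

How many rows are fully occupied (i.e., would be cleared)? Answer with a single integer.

Answer: 4

Derivation:
Check each row:
  row 0: 0 empty cells -> FULL (clear)
  row 1: 0 empty cells -> FULL (clear)
  row 2: 3 empty cells -> not full
  row 3: 7 empty cells -> not full
  row 4: 8 empty cells -> not full
  row 5: 8 empty cells -> not full
  row 6: 0 empty cells -> FULL (clear)
  row 7: 3 empty cells -> not full
  row 8: 2 empty cells -> not full
  row 9: 0 empty cells -> FULL (clear)
  row 10: 8 empty cells -> not full
  row 11: 8 empty cells -> not full
Total rows cleared: 4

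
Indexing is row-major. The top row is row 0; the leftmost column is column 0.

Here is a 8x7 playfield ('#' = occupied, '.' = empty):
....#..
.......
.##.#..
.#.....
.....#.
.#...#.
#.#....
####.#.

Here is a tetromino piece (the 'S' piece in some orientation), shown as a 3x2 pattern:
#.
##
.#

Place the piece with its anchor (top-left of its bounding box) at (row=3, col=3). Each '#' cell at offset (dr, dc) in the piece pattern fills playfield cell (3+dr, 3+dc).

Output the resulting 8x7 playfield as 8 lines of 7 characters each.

Answer: ....#..
.......
.##.#..
.#.#...
...###.
.#..##.
#.#....
####.#.

Derivation:
Fill (3+0,3+0) = (3,3)
Fill (3+1,3+0) = (4,3)
Fill (3+1,3+1) = (4,4)
Fill (3+2,3+1) = (5,4)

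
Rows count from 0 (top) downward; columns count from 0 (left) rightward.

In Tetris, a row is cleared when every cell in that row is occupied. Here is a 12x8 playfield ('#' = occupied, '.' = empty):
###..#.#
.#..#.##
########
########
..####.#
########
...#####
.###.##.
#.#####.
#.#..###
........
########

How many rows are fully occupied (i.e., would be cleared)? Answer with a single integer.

Answer: 4

Derivation:
Check each row:
  row 0: 3 empty cells -> not full
  row 1: 4 empty cells -> not full
  row 2: 0 empty cells -> FULL (clear)
  row 3: 0 empty cells -> FULL (clear)
  row 4: 3 empty cells -> not full
  row 5: 0 empty cells -> FULL (clear)
  row 6: 3 empty cells -> not full
  row 7: 3 empty cells -> not full
  row 8: 2 empty cells -> not full
  row 9: 3 empty cells -> not full
  row 10: 8 empty cells -> not full
  row 11: 0 empty cells -> FULL (clear)
Total rows cleared: 4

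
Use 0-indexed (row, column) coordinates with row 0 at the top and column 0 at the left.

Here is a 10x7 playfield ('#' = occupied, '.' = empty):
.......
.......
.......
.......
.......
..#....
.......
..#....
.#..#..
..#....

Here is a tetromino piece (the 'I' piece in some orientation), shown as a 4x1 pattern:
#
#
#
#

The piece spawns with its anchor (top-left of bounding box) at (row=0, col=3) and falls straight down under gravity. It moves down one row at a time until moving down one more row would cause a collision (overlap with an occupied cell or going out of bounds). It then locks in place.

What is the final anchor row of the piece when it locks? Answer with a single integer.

Spawn at (row=0, col=3). Try each row:
  row 0: fits
  row 1: fits
  row 2: fits
  row 3: fits
  row 4: fits
  row 5: fits
  row 6: fits
  row 7: blocked -> lock at row 6

Answer: 6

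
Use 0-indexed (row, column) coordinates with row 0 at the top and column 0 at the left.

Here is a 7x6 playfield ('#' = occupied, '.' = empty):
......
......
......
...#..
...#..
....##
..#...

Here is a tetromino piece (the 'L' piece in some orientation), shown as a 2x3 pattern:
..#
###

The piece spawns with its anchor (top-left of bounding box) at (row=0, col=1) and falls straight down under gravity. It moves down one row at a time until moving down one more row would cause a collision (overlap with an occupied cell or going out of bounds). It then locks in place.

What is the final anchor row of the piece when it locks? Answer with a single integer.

Answer: 1

Derivation:
Spawn at (row=0, col=1). Try each row:
  row 0: fits
  row 1: fits
  row 2: blocked -> lock at row 1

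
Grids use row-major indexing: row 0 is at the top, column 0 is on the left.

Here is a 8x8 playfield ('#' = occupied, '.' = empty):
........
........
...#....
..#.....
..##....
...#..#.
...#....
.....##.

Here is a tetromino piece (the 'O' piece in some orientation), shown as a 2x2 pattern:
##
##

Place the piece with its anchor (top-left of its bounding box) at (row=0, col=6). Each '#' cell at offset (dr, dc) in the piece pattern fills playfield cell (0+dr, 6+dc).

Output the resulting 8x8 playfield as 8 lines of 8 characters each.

Fill (0+0,6+0) = (0,6)
Fill (0+0,6+1) = (0,7)
Fill (0+1,6+0) = (1,6)
Fill (0+1,6+1) = (1,7)

Answer: ......##
......##
...#....
..#.....
..##....
...#..#.
...#....
.....##.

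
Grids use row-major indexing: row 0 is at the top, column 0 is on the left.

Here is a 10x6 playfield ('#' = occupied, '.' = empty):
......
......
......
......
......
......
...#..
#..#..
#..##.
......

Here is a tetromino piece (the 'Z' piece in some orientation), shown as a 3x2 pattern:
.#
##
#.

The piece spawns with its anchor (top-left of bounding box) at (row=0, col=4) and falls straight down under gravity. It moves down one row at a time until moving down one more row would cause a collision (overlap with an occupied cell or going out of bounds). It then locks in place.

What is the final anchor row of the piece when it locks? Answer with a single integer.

Spawn at (row=0, col=4). Try each row:
  row 0: fits
  row 1: fits
  row 2: fits
  row 3: fits
  row 4: fits
  row 5: fits
  row 6: blocked -> lock at row 5

Answer: 5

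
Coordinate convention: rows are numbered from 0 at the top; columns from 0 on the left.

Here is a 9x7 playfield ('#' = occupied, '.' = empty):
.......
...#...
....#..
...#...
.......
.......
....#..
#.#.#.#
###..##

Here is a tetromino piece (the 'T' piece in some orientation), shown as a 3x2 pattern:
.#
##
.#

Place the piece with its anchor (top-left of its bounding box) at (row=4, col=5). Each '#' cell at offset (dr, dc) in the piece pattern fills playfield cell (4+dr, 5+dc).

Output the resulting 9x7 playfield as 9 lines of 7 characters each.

Answer: .......
...#...
....#..
...#...
......#
.....##
....#.#
#.#.#.#
###..##

Derivation:
Fill (4+0,5+1) = (4,6)
Fill (4+1,5+0) = (5,5)
Fill (4+1,5+1) = (5,6)
Fill (4+2,5+1) = (6,6)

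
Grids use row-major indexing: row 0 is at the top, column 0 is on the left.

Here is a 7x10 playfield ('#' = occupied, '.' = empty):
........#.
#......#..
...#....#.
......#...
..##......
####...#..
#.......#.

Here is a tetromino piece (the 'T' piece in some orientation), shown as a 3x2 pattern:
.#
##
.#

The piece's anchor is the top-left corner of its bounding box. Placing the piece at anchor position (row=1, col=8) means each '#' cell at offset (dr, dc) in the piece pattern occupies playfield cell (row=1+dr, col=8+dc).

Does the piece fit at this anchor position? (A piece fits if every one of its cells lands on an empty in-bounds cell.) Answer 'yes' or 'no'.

Answer: no

Derivation:
Check each piece cell at anchor (1, 8):
  offset (0,1) -> (1,9): empty -> OK
  offset (1,0) -> (2,8): occupied ('#') -> FAIL
  offset (1,1) -> (2,9): empty -> OK
  offset (2,1) -> (3,9): empty -> OK
All cells valid: no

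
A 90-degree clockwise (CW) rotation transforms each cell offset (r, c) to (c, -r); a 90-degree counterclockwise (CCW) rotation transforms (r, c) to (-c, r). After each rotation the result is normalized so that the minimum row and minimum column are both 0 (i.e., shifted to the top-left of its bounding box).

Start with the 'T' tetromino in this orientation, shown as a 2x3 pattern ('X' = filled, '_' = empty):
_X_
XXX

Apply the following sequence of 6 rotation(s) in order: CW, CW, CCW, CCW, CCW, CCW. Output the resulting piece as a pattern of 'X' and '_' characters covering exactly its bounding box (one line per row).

Answer: XXX
_X_

Derivation:
Start:
_X_
XXX
After rotation 1 (CW):
X_
XX
X_
After rotation 2 (CW):
XXX
_X_
After rotation 3 (CCW):
X_
XX
X_
After rotation 4 (CCW):
_X_
XXX
After rotation 5 (CCW):
_X
XX
_X
After rotation 6 (CCW):
XXX
_X_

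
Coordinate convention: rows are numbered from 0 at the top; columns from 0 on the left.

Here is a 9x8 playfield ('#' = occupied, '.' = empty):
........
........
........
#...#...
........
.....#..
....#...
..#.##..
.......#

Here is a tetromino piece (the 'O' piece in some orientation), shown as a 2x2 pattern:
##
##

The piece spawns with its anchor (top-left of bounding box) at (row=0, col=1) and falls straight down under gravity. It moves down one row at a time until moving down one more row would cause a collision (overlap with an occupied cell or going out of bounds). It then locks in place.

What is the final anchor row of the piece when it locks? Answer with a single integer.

Spawn at (row=0, col=1). Try each row:
  row 0: fits
  row 1: fits
  row 2: fits
  row 3: fits
  row 4: fits
  row 5: fits
  row 6: blocked -> lock at row 5

Answer: 5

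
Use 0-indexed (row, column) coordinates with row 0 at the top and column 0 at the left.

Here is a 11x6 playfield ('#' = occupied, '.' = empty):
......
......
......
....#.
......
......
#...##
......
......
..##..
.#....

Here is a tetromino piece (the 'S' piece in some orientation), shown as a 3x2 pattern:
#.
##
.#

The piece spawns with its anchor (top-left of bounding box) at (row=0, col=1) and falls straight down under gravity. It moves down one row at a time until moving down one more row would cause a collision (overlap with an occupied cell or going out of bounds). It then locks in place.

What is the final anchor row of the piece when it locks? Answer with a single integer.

Answer: 6

Derivation:
Spawn at (row=0, col=1). Try each row:
  row 0: fits
  row 1: fits
  row 2: fits
  row 3: fits
  row 4: fits
  row 5: fits
  row 6: fits
  row 7: blocked -> lock at row 6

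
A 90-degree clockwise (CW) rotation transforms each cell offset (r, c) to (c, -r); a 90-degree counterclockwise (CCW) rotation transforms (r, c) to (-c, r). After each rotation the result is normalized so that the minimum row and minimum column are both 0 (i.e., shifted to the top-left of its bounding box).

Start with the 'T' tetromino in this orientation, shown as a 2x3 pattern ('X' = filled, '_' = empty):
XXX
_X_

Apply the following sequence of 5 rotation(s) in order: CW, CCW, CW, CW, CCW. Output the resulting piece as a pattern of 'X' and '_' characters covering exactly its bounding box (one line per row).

Start:
XXX
_X_
After rotation 1 (CW):
_X
XX
_X
After rotation 2 (CCW):
XXX
_X_
After rotation 3 (CW):
_X
XX
_X
After rotation 4 (CW):
_X_
XXX
After rotation 5 (CCW):
_X
XX
_X

Answer: _X
XX
_X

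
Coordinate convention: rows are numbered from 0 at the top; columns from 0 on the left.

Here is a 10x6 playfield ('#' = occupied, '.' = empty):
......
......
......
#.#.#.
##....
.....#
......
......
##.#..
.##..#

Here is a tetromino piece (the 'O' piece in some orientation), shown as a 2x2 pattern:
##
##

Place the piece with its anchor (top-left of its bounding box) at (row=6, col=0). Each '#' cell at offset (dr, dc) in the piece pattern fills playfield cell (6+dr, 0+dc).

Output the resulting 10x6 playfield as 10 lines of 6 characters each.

Fill (6+0,0+0) = (6,0)
Fill (6+0,0+1) = (6,1)
Fill (6+1,0+0) = (7,0)
Fill (6+1,0+1) = (7,1)

Answer: ......
......
......
#.#.#.
##....
.....#
##....
##....
##.#..
.##..#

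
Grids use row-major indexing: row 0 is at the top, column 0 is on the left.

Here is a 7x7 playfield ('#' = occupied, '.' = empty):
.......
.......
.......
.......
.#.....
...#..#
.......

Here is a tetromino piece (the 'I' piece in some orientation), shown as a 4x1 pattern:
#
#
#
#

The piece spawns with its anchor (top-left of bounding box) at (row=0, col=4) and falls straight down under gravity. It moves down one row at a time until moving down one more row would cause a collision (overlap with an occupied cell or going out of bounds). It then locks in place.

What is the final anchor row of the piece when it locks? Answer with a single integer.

Spawn at (row=0, col=4). Try each row:
  row 0: fits
  row 1: fits
  row 2: fits
  row 3: fits
  row 4: blocked -> lock at row 3

Answer: 3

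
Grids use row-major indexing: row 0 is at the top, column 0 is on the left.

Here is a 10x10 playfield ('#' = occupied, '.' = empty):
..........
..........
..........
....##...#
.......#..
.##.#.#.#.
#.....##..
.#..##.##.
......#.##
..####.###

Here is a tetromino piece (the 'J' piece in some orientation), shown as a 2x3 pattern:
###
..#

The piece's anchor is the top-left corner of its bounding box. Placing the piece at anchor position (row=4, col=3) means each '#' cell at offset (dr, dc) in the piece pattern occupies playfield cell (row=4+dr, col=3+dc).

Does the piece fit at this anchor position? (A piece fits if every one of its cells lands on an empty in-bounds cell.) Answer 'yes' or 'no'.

Check each piece cell at anchor (4, 3):
  offset (0,0) -> (4,3): empty -> OK
  offset (0,1) -> (4,4): empty -> OK
  offset (0,2) -> (4,5): empty -> OK
  offset (1,2) -> (5,5): empty -> OK
All cells valid: yes

Answer: yes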